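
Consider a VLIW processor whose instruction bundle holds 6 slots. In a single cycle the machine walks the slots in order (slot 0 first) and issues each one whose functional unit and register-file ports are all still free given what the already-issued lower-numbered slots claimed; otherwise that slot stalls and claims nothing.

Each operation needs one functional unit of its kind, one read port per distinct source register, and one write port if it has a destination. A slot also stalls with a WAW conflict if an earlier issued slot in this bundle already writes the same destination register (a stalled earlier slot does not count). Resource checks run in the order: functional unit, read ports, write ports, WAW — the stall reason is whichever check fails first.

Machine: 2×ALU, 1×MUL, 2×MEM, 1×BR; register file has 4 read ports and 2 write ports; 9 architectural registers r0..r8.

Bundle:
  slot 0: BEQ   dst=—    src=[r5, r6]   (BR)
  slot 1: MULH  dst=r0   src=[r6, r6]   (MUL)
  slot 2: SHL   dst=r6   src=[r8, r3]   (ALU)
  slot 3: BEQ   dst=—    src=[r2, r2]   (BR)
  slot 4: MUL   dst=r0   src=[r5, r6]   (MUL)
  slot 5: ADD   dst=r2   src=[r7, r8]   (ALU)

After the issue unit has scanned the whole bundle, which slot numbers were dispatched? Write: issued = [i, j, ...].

[0] BR needs rd=2 wr=0: ok; after: ALU=2 MUL=1 MEM=2 BR=0, R=2, W=2
[1] MUL needs rd=1 wr=1: ok; after: ALU=2 MUL=0 MEM=2 BR=0, R=1, W=1
[2] ALU needs rd=2 wr=1: RD_PORT; after: ALU=2 MUL=0 MEM=2 BR=0, R=1, W=1
[3] BR needs rd=1 wr=0: FU; after: ALU=2 MUL=0 MEM=2 BR=0, R=1, W=1
[4] MUL needs rd=2 wr=1: FU; after: ALU=2 MUL=0 MEM=2 BR=0, R=1, W=1
[5] ALU needs rd=2 wr=1: RD_PORT; after: ALU=2 MUL=0 MEM=2 BR=0, R=1, W=1

issued = [0, 1]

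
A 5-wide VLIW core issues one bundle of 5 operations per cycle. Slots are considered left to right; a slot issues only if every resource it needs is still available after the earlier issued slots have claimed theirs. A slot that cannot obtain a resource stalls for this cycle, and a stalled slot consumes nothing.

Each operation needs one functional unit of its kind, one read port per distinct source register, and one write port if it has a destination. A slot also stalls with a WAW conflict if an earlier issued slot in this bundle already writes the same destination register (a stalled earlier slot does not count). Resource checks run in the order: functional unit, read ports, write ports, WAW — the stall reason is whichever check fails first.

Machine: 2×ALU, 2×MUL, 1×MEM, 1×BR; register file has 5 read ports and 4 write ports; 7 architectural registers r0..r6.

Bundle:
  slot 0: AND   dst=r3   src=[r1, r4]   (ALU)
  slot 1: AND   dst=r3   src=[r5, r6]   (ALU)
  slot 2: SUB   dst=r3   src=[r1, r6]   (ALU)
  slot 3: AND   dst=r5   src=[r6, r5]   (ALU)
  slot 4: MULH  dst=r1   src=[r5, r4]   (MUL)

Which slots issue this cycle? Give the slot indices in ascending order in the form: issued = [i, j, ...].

(0) want 1×ALU +2rd +1wr — yes → AL1|MU2|ME1|BR1|rd3|wr3
(1) want 1×ALU +2rd +1wr — WAW → AL1|MU2|ME1|BR1|rd3|wr3
(2) want 1×ALU +2rd +1wr — WAW → AL1|MU2|ME1|BR1|rd3|wr3
(3) want 1×ALU +2rd +1wr — yes → AL0|MU2|ME1|BR1|rd1|wr2
(4) want 1×MUL +2rd +1wr — RD_PORT → AL0|MU2|ME1|BR1|rd1|wr2

issued = [0, 3]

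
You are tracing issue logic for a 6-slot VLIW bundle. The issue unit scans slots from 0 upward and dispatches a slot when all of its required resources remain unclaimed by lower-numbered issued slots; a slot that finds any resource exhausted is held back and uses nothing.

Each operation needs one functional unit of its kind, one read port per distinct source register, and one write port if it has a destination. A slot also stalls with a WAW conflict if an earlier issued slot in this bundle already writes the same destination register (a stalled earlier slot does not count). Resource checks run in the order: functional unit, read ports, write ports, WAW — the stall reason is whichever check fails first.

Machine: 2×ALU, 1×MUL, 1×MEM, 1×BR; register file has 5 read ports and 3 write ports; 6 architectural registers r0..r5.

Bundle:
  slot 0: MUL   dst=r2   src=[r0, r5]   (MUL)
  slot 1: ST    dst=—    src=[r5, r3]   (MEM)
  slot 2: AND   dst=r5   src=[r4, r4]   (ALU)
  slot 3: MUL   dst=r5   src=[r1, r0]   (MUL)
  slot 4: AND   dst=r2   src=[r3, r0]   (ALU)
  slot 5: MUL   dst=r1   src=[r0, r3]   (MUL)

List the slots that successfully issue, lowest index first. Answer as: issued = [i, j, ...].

issued = [0, 1, 2]

  0. MUL→r2 ⇒ go  {2A/0Mu/1Ld/1B | 3r 2w}
  1. MEM ⇒ go  {2A/0Mu/0Ld/1B | 1r 2w}
  2. ALU→r5 ⇒ go  {1A/0Mu/0Ld/1B | 0r 1w}
  3. MUL→r5 ⇒ no(FU)  {1A/0Mu/0Ld/1B | 0r 1w}
  4. ALU→r2 ⇒ no(RD_PORT)  {1A/0Mu/0Ld/1B | 0r 1w}
  5. MUL→r1 ⇒ no(FU)  {1A/0Mu/0Ld/1B | 0r 1w}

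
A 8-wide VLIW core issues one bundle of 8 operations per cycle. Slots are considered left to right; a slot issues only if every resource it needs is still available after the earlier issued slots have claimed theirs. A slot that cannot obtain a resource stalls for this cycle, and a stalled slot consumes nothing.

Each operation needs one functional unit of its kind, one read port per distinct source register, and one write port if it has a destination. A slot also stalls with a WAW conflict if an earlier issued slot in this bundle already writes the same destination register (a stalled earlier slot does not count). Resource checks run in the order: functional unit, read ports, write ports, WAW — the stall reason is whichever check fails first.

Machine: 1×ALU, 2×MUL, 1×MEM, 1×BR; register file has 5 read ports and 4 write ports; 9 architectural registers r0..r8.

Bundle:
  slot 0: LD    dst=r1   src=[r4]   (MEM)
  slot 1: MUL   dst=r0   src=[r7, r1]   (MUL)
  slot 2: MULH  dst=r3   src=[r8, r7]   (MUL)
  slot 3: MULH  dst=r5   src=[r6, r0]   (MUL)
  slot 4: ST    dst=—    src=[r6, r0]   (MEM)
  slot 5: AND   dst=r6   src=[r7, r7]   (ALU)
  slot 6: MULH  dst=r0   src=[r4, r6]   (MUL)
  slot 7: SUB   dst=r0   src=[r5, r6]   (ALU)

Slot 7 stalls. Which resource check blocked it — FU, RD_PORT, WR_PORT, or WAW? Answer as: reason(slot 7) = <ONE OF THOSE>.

reason(slot 7) = RD_PORT

slot 0 (MEM): ISSUE — free A1,Mu2,Ld0,B1 rp4 wp3
slot 1 (MUL): ISSUE — free A1,Mu1,Ld0,B1 rp2 wp2
slot 2 (MUL): ISSUE — free A1,Mu0,Ld0,B1 rp0 wp1
slot 3 (MUL): stall FU — free A1,Mu0,Ld0,B1 rp0 wp1
slot 4 (MEM): stall FU — free A1,Mu0,Ld0,B1 rp0 wp1
slot 5 (ALU): stall RD_PORT — free A1,Mu0,Ld0,B1 rp0 wp1
slot 6 (MUL): stall FU — free A1,Mu0,Ld0,B1 rp0 wp1
slot 7 (ALU): stall RD_PORT — free A1,Mu0,Ld0,B1 rp0 wp1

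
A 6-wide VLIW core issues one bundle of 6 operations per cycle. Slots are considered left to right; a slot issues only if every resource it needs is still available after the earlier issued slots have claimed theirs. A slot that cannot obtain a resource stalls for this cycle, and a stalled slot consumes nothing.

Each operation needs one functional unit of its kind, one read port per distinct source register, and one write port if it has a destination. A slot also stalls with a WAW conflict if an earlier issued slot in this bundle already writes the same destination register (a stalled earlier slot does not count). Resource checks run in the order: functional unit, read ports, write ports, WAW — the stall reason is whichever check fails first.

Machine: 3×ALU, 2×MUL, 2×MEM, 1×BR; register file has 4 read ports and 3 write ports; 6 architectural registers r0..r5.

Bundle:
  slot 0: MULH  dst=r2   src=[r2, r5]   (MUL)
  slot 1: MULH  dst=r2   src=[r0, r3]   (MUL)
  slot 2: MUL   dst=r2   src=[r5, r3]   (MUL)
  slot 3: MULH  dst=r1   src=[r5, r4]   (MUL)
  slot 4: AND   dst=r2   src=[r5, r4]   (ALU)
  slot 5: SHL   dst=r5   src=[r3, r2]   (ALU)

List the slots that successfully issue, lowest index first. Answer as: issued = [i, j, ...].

#0 MUL src=r2,r5 dispatched  <A:3 Mu:1 Ld:2 B:1 rd:2 wr:2>
#1 MUL src=r0,r3 held:WAW  <A:3 Mu:1 Ld:2 B:1 rd:2 wr:2>
#2 MUL src=r5,r3 held:WAW  <A:3 Mu:1 Ld:2 B:1 rd:2 wr:2>
#3 MUL src=r5,r4 dispatched  <A:3 Mu:0 Ld:2 B:1 rd:0 wr:1>
#4 ALU src=r5,r4 held:RD_PORT  <A:3 Mu:0 Ld:2 B:1 rd:0 wr:1>
#5 ALU src=r3,r2 held:RD_PORT  <A:3 Mu:0 Ld:2 B:1 rd:0 wr:1>

issued = [0, 3]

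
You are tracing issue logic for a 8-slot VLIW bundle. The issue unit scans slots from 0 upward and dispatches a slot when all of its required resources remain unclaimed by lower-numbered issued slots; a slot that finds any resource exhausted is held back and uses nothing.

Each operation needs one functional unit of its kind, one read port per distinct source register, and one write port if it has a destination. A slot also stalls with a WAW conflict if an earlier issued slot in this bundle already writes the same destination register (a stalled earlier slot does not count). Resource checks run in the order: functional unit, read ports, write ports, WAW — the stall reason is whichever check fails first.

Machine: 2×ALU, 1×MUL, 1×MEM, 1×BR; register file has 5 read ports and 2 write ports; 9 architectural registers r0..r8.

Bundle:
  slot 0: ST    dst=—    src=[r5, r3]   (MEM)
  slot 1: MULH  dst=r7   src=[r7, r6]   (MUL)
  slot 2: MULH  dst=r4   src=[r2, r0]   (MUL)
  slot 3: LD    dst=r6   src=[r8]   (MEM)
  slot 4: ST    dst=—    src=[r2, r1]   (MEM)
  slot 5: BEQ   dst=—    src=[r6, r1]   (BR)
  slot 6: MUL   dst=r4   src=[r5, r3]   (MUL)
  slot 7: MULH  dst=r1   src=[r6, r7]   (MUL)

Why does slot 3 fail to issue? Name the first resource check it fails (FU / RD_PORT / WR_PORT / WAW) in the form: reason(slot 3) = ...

[0] MEM needs rd=2 wr=0: ok; after: ALU=2 MUL=1 MEM=0 BR=1, R=3, W=2
[1] MUL needs rd=2 wr=1: ok; after: ALU=2 MUL=0 MEM=0 BR=1, R=1, W=1
[2] MUL needs rd=2 wr=1: FU; after: ALU=2 MUL=0 MEM=0 BR=1, R=1, W=1
[3] MEM needs rd=1 wr=1: FU; after: ALU=2 MUL=0 MEM=0 BR=1, R=1, W=1
[4] MEM needs rd=2 wr=0: FU; after: ALU=2 MUL=0 MEM=0 BR=1, R=1, W=1
[5] BR needs rd=2 wr=0: RD_PORT; after: ALU=2 MUL=0 MEM=0 BR=1, R=1, W=1
[6] MUL needs rd=2 wr=1: FU; after: ALU=2 MUL=0 MEM=0 BR=1, R=1, W=1
[7] MUL needs rd=2 wr=1: FU; after: ALU=2 MUL=0 MEM=0 BR=1, R=1, W=1

reason(slot 3) = FU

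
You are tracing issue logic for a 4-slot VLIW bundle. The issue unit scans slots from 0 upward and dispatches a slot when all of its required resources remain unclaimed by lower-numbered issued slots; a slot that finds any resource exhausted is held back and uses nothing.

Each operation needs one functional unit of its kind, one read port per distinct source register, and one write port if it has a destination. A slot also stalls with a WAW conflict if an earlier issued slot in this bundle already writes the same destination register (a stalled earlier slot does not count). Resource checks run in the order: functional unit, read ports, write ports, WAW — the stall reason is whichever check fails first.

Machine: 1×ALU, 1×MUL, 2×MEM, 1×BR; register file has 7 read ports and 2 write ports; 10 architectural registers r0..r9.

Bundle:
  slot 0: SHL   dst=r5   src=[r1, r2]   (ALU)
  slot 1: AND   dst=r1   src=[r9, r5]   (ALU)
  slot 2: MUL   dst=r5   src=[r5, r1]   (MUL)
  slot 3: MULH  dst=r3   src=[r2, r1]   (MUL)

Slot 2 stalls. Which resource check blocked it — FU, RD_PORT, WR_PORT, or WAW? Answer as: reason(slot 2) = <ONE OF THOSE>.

slot 0 (ALU): ISSUE — free A0,Mu1,Ld2,B1 rp5 wp1
slot 1 (ALU): stall FU — free A0,Mu1,Ld2,B1 rp5 wp1
slot 2 (MUL): stall WAW — free A0,Mu1,Ld2,B1 rp5 wp1
slot 3 (MUL): ISSUE — free A0,Mu0,Ld2,B1 rp3 wp0

reason(slot 2) = WAW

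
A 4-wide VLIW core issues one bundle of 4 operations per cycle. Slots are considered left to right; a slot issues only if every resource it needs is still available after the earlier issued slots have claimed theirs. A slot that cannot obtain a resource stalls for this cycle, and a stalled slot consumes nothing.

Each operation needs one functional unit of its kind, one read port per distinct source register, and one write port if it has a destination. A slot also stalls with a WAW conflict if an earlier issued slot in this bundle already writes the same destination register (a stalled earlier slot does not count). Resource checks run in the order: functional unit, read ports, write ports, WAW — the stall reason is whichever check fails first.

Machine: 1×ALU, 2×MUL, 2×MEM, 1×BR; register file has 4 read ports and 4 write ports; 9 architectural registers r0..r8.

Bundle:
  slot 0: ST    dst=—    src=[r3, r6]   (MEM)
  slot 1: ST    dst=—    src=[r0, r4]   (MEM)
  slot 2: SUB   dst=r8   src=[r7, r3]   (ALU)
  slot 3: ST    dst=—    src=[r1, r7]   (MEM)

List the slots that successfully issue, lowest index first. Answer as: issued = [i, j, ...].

#0 MEM src=r3,r6 dispatched  <A:1 Mu:2 Ld:1 B:1 rd:2 wr:4>
#1 MEM src=r0,r4 dispatched  <A:1 Mu:2 Ld:0 B:1 rd:0 wr:4>
#2 ALU src=r7,r3 held:RD_PORT  <A:1 Mu:2 Ld:0 B:1 rd:0 wr:4>
#3 MEM src=r1,r7 held:FU  <A:1 Mu:2 Ld:0 B:1 rd:0 wr:4>

issued = [0, 1]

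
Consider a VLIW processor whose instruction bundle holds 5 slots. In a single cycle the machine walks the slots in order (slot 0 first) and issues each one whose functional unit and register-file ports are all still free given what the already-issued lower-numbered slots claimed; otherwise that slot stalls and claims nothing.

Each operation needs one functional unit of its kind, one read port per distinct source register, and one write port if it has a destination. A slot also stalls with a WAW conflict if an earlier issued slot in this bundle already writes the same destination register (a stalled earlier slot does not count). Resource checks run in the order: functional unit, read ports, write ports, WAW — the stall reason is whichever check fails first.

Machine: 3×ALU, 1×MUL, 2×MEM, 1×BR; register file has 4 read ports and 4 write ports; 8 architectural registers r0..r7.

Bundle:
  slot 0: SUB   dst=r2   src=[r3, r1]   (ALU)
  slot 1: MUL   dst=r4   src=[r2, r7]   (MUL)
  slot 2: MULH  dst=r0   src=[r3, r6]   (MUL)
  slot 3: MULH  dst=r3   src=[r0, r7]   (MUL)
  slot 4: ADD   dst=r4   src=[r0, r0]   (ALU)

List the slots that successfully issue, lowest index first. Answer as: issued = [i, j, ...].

issued = [0, 1]

slot 0 (ALU): ISSUE — free A2,Mu1,Ld2,B1 rp2 wp3
slot 1 (MUL): ISSUE — free A2,Mu0,Ld2,B1 rp0 wp2
slot 2 (MUL): stall FU — free A2,Mu0,Ld2,B1 rp0 wp2
slot 3 (MUL): stall FU — free A2,Mu0,Ld2,B1 rp0 wp2
slot 4 (ALU): stall RD_PORT — free A2,Mu0,Ld2,B1 rp0 wp2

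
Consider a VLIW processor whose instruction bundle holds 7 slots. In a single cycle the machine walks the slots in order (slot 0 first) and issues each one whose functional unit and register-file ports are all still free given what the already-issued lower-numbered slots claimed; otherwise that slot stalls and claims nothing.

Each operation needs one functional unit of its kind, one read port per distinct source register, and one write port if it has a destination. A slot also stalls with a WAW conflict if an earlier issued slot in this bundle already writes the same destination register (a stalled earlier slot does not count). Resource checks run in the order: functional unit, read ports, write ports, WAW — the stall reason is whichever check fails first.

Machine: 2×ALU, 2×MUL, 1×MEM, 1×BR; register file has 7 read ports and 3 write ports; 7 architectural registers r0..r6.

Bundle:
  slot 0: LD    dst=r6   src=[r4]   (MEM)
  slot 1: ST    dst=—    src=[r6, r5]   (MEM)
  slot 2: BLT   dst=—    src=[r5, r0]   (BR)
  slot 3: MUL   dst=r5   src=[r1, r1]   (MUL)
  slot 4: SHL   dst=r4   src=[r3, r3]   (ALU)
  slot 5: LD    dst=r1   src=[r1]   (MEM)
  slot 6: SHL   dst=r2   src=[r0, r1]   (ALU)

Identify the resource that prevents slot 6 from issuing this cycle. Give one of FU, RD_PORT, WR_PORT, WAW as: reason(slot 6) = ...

  0. MEM→r6 ⇒ go  {2A/2Mu/0Ld/1B | 6r 2w}
  1. MEM ⇒ no(FU)  {2A/2Mu/0Ld/1B | 6r 2w}
  2. BR ⇒ go  {2A/2Mu/0Ld/0B | 4r 2w}
  3. MUL→r5 ⇒ go  {2A/1Mu/0Ld/0B | 3r 1w}
  4. ALU→r4 ⇒ go  {1A/1Mu/0Ld/0B | 2r 0w}
  5. MEM→r1 ⇒ no(FU)  {1A/1Mu/0Ld/0B | 2r 0w}
  6. ALU→r2 ⇒ no(WR_PORT)  {1A/1Mu/0Ld/0B | 2r 0w}

reason(slot 6) = WR_PORT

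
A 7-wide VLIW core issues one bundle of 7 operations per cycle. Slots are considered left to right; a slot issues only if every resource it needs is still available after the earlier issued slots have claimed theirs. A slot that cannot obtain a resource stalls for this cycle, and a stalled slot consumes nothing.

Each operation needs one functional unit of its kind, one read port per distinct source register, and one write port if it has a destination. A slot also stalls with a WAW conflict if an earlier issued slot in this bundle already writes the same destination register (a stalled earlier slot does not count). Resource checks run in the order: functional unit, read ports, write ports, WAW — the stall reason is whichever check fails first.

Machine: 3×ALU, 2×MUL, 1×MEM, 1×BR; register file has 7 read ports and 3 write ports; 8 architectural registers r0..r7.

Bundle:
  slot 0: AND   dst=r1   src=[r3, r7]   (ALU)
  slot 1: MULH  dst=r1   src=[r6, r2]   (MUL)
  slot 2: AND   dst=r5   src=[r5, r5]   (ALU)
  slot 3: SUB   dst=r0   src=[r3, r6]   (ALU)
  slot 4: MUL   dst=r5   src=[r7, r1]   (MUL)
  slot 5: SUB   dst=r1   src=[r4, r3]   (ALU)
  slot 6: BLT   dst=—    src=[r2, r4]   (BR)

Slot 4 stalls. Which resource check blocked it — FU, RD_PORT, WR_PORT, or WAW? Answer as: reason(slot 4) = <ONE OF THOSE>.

[0] ALU needs rd=2 wr=1: ok; after: ALU=2 MUL=2 MEM=1 BR=1, R=5, W=2
[1] MUL needs rd=2 wr=1: WAW; after: ALU=2 MUL=2 MEM=1 BR=1, R=5, W=2
[2] ALU needs rd=1 wr=1: ok; after: ALU=1 MUL=2 MEM=1 BR=1, R=4, W=1
[3] ALU needs rd=2 wr=1: ok; after: ALU=0 MUL=2 MEM=1 BR=1, R=2, W=0
[4] MUL needs rd=2 wr=1: WR_PORT; after: ALU=0 MUL=2 MEM=1 BR=1, R=2, W=0
[5] ALU needs rd=2 wr=1: FU; after: ALU=0 MUL=2 MEM=1 BR=1, R=2, W=0
[6] BR needs rd=2 wr=0: ok; after: ALU=0 MUL=2 MEM=1 BR=0, R=0, W=0

reason(slot 4) = WR_PORT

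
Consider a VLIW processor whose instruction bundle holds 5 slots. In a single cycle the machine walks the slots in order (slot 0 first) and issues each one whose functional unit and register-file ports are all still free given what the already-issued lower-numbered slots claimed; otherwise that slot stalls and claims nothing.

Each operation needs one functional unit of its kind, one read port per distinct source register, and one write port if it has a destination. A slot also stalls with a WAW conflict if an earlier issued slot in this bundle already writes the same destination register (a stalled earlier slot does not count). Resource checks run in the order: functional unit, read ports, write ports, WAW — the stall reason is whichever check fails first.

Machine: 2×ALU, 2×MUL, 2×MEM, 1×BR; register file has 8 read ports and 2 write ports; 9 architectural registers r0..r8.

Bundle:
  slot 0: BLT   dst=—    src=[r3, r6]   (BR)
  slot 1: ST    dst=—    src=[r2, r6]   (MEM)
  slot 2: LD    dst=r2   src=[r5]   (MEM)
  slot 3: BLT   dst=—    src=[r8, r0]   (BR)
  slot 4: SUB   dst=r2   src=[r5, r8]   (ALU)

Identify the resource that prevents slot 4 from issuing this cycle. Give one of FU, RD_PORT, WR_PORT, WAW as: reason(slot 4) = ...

reason(slot 4) = WAW

#0 BR src=r3,r6 dispatched  <A:2 Mu:2 Ld:2 B:0 rd:6 wr:2>
#1 MEM src=r2,r6 dispatched  <A:2 Mu:2 Ld:1 B:0 rd:4 wr:2>
#2 MEM src=r5 dispatched  <A:2 Mu:2 Ld:0 B:0 rd:3 wr:1>
#3 BR src=r8,r0 held:FU  <A:2 Mu:2 Ld:0 B:0 rd:3 wr:1>
#4 ALU src=r5,r8 held:WAW  <A:2 Mu:2 Ld:0 B:0 rd:3 wr:1>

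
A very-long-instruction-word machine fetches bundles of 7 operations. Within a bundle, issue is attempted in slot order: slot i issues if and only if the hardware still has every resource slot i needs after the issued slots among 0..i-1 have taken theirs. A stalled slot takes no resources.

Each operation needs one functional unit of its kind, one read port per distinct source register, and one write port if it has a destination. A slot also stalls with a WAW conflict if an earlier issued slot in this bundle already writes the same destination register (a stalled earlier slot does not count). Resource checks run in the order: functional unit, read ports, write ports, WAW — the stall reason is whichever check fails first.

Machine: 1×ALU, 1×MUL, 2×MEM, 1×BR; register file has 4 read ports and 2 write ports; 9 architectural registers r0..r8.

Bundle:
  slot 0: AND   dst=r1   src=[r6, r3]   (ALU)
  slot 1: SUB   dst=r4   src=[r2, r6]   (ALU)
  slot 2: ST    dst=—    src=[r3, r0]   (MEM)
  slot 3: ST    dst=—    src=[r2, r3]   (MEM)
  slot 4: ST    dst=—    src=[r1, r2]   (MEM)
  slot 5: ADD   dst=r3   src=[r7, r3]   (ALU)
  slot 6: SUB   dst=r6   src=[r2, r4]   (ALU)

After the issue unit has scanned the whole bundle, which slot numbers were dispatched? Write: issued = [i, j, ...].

issued = [0, 2]

slot 0 (ALU): ISSUE — free A0,Mu1,Ld2,B1 rp2 wp1
slot 1 (ALU): stall FU — free A0,Mu1,Ld2,B1 rp2 wp1
slot 2 (MEM): ISSUE — free A0,Mu1,Ld1,B1 rp0 wp1
slot 3 (MEM): stall RD_PORT — free A0,Mu1,Ld1,B1 rp0 wp1
slot 4 (MEM): stall RD_PORT — free A0,Mu1,Ld1,B1 rp0 wp1
slot 5 (ALU): stall FU — free A0,Mu1,Ld1,B1 rp0 wp1
slot 6 (ALU): stall FU — free A0,Mu1,Ld1,B1 rp0 wp1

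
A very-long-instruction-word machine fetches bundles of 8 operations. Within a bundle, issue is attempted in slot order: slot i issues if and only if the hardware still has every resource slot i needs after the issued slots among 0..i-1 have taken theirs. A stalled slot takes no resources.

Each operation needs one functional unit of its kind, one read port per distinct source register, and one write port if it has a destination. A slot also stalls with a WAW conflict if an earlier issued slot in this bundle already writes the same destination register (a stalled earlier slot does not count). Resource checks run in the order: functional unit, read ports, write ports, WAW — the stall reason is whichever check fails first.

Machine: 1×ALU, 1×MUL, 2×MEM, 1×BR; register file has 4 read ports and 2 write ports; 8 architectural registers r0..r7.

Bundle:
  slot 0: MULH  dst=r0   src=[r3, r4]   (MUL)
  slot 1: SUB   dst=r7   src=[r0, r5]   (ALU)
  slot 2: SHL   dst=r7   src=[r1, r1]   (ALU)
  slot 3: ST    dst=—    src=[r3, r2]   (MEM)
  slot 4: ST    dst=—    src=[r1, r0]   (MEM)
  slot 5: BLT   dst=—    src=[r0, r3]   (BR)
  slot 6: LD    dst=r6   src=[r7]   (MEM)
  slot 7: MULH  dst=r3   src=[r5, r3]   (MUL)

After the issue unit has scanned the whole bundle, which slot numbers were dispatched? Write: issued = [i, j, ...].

issued = [0, 1]

#0 MUL src=r3,r4 dispatched  <A:1 Mu:0 Ld:2 B:1 rd:2 wr:1>
#1 ALU src=r0,r5 dispatched  <A:0 Mu:0 Ld:2 B:1 rd:0 wr:0>
#2 ALU src=r1,r1 held:FU  <A:0 Mu:0 Ld:2 B:1 rd:0 wr:0>
#3 MEM src=r3,r2 held:RD_PORT  <A:0 Mu:0 Ld:2 B:1 rd:0 wr:0>
#4 MEM src=r1,r0 held:RD_PORT  <A:0 Mu:0 Ld:2 B:1 rd:0 wr:0>
#5 BR src=r0,r3 held:RD_PORT  <A:0 Mu:0 Ld:2 B:1 rd:0 wr:0>
#6 MEM src=r7 held:RD_PORT  <A:0 Mu:0 Ld:2 B:1 rd:0 wr:0>
#7 MUL src=r5,r3 held:FU  <A:0 Mu:0 Ld:2 B:1 rd:0 wr:0>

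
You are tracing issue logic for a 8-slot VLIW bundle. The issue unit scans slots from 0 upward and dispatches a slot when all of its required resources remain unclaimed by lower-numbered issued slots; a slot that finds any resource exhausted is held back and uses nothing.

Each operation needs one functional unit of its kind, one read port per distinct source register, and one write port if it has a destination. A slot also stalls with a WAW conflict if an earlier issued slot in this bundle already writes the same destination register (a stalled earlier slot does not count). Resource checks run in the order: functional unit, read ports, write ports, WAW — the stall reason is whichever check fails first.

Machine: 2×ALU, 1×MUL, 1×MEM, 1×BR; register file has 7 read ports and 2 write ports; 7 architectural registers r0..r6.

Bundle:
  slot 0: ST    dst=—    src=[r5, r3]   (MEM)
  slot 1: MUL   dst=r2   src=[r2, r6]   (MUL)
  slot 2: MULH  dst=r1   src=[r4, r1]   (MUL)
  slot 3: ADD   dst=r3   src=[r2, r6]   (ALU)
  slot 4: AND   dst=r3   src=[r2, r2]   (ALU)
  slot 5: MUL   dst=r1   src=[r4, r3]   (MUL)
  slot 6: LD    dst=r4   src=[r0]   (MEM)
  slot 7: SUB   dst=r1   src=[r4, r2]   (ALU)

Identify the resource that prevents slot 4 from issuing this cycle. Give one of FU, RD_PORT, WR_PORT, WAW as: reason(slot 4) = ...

reason(slot 4) = WR_PORT

[0] MEM needs rd=2 wr=0: ok; after: ALU=2 MUL=1 MEM=0 BR=1, R=5, W=2
[1] MUL needs rd=2 wr=1: ok; after: ALU=2 MUL=0 MEM=0 BR=1, R=3, W=1
[2] MUL needs rd=2 wr=1: FU; after: ALU=2 MUL=0 MEM=0 BR=1, R=3, W=1
[3] ALU needs rd=2 wr=1: ok; after: ALU=1 MUL=0 MEM=0 BR=1, R=1, W=0
[4] ALU needs rd=1 wr=1: WR_PORT; after: ALU=1 MUL=0 MEM=0 BR=1, R=1, W=0
[5] MUL needs rd=2 wr=1: FU; after: ALU=1 MUL=0 MEM=0 BR=1, R=1, W=0
[6] MEM needs rd=1 wr=1: FU; after: ALU=1 MUL=0 MEM=0 BR=1, R=1, W=0
[7] ALU needs rd=2 wr=1: RD_PORT; after: ALU=1 MUL=0 MEM=0 BR=1, R=1, W=0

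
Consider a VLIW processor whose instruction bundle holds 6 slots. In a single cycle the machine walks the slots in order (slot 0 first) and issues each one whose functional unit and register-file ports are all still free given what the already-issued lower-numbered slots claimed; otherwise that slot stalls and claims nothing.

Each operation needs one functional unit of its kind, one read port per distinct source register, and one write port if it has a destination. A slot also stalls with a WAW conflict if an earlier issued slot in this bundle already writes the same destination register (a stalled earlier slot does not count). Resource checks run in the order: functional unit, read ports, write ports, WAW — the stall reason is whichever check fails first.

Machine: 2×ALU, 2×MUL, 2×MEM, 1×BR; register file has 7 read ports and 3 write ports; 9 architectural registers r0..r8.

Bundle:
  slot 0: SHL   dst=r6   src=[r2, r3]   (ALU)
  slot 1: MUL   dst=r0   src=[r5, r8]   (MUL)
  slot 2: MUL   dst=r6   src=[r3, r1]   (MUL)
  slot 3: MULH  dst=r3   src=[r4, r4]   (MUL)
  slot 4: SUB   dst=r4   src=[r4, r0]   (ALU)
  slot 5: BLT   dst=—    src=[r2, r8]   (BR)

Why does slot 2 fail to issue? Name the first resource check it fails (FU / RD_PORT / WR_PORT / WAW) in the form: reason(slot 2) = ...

[0] ALU needs rd=2 wr=1: ok; after: ALU=1 MUL=2 MEM=2 BR=1, R=5, W=2
[1] MUL needs rd=2 wr=1: ok; after: ALU=1 MUL=1 MEM=2 BR=1, R=3, W=1
[2] MUL needs rd=2 wr=1: WAW; after: ALU=1 MUL=1 MEM=2 BR=1, R=3, W=1
[3] MUL needs rd=1 wr=1: ok; after: ALU=1 MUL=0 MEM=2 BR=1, R=2, W=0
[4] ALU needs rd=2 wr=1: WR_PORT; after: ALU=1 MUL=0 MEM=2 BR=1, R=2, W=0
[5] BR needs rd=2 wr=0: ok; after: ALU=1 MUL=0 MEM=2 BR=0, R=0, W=0

reason(slot 2) = WAW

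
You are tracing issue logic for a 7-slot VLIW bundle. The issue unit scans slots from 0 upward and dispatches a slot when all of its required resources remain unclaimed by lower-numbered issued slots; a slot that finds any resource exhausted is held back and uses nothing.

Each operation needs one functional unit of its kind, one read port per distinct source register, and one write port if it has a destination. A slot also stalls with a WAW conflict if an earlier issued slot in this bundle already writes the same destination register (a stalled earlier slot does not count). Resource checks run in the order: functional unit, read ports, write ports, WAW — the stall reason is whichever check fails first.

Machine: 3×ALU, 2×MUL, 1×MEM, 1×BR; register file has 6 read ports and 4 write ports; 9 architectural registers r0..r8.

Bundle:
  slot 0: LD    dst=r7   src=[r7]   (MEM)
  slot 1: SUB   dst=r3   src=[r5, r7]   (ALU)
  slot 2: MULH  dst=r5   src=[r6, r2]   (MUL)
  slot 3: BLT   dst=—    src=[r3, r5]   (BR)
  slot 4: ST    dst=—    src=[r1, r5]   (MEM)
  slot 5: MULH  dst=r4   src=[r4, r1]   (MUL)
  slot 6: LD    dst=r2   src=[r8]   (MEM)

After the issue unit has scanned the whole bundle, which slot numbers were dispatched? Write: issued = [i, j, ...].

slot 0 (MEM): ISSUE — free A3,Mu2,Ld0,B1 rp5 wp3
slot 1 (ALU): ISSUE — free A2,Mu2,Ld0,B1 rp3 wp2
slot 2 (MUL): ISSUE — free A2,Mu1,Ld0,B1 rp1 wp1
slot 3 (BR): stall RD_PORT — free A2,Mu1,Ld0,B1 rp1 wp1
slot 4 (MEM): stall FU — free A2,Mu1,Ld0,B1 rp1 wp1
slot 5 (MUL): stall RD_PORT — free A2,Mu1,Ld0,B1 rp1 wp1
slot 6 (MEM): stall FU — free A2,Mu1,Ld0,B1 rp1 wp1

issued = [0, 1, 2]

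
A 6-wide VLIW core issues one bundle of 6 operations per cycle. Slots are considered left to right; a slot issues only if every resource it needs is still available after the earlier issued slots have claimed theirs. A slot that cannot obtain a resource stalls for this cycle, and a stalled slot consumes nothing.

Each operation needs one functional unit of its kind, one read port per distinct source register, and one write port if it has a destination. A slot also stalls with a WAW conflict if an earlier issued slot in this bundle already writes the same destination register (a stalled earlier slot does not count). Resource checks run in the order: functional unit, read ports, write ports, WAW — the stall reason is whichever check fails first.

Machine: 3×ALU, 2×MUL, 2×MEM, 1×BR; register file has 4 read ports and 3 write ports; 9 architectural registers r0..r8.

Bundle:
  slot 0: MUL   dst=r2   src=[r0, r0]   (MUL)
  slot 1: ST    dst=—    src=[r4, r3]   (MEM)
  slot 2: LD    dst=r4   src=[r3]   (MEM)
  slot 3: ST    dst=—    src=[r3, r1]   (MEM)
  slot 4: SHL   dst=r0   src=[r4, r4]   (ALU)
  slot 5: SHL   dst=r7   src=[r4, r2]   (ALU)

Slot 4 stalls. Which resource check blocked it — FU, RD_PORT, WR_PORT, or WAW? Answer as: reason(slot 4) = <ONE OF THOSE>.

reason(slot 4) = RD_PORT

[0] MUL needs rd=1 wr=1: ok; after: ALU=3 MUL=1 MEM=2 BR=1, R=3, W=2
[1] MEM needs rd=2 wr=0: ok; after: ALU=3 MUL=1 MEM=1 BR=1, R=1, W=2
[2] MEM needs rd=1 wr=1: ok; after: ALU=3 MUL=1 MEM=0 BR=1, R=0, W=1
[3] MEM needs rd=2 wr=0: FU; after: ALU=3 MUL=1 MEM=0 BR=1, R=0, W=1
[4] ALU needs rd=1 wr=1: RD_PORT; after: ALU=3 MUL=1 MEM=0 BR=1, R=0, W=1
[5] ALU needs rd=2 wr=1: RD_PORT; after: ALU=3 MUL=1 MEM=0 BR=1, R=0, W=1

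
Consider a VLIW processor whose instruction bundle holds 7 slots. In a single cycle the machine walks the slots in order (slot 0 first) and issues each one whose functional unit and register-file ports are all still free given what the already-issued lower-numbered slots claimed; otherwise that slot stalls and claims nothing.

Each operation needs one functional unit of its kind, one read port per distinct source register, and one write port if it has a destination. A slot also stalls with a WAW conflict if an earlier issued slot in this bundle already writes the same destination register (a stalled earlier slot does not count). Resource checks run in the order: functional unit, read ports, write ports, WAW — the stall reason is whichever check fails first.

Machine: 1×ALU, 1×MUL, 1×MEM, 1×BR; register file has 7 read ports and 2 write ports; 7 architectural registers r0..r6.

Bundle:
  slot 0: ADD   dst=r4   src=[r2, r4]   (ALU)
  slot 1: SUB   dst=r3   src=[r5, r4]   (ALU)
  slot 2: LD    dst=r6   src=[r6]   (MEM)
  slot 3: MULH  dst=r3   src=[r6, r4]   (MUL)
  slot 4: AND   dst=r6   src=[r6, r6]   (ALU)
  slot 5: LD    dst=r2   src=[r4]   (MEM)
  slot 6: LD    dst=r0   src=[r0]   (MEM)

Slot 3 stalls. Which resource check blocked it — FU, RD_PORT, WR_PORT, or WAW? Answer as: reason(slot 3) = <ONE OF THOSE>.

reason(slot 3) = WR_PORT

  0. ALU→r4 ⇒ go  {0A/1Mu/1Ld/1B | 5r 1w}
  1. ALU→r3 ⇒ no(FU)  {0A/1Mu/1Ld/1B | 5r 1w}
  2. MEM→r6 ⇒ go  {0A/1Mu/0Ld/1B | 4r 0w}
  3. MUL→r3 ⇒ no(WR_PORT)  {0A/1Mu/0Ld/1B | 4r 0w}
  4. ALU→r6 ⇒ no(FU)  {0A/1Mu/0Ld/1B | 4r 0w}
  5. MEM→r2 ⇒ no(FU)  {0A/1Mu/0Ld/1B | 4r 0w}
  6. MEM→r0 ⇒ no(FU)  {0A/1Mu/0Ld/1B | 4r 0w}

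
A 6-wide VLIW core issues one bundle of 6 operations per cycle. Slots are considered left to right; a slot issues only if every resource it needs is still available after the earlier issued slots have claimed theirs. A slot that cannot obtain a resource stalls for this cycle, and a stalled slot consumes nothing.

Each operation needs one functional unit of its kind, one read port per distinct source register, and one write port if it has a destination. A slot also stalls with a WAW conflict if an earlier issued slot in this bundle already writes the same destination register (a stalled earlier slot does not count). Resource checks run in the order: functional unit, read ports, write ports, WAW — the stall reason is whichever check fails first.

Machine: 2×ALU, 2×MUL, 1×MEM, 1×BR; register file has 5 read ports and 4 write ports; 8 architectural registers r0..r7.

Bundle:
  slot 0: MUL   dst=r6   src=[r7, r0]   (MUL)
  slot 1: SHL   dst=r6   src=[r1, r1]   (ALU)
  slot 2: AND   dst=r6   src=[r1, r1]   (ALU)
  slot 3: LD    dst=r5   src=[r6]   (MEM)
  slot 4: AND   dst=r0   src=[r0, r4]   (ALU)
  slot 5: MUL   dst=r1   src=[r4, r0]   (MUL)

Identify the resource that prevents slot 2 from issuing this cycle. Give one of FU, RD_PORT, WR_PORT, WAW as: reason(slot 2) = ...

(0) want 1×MUL +2rd +1wr — yes → AL2|MU1|ME1|BR1|rd3|wr3
(1) want 1×ALU +1rd +1wr — WAW → AL2|MU1|ME1|BR1|rd3|wr3
(2) want 1×ALU +1rd +1wr — WAW → AL2|MU1|ME1|BR1|rd3|wr3
(3) want 1×MEM +1rd +1wr — yes → AL2|MU1|ME0|BR1|rd2|wr2
(4) want 1×ALU +2rd +1wr — yes → AL1|MU1|ME0|BR1|rd0|wr1
(5) want 1×MUL +2rd +1wr — RD_PORT → AL1|MU1|ME0|BR1|rd0|wr1

reason(slot 2) = WAW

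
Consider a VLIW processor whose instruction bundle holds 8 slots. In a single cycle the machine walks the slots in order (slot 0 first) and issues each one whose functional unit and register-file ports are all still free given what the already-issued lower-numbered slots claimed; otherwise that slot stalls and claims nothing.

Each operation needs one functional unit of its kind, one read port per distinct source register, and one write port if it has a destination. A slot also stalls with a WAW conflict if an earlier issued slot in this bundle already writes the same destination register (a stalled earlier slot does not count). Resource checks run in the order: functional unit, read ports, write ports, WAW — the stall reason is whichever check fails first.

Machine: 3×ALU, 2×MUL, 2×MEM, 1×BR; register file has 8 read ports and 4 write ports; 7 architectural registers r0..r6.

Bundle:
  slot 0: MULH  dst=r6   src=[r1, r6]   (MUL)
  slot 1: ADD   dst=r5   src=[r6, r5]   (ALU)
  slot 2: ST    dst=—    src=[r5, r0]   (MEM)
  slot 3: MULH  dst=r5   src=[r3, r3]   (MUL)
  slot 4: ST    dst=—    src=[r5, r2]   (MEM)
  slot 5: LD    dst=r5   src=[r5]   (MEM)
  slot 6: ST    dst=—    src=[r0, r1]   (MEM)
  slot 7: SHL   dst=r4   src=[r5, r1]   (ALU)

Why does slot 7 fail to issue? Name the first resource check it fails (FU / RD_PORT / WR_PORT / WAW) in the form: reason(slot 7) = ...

(0) want 1×MUL +2rd +1wr — yes → AL3|MU1|ME2|BR1|rd6|wr3
(1) want 1×ALU +2rd +1wr — yes → AL2|MU1|ME2|BR1|rd4|wr2
(2) want 1×MEM +2rd +0wr — yes → AL2|MU1|ME1|BR1|rd2|wr2
(3) want 1×MUL +1rd +1wr — WAW → AL2|MU1|ME1|BR1|rd2|wr2
(4) want 1×MEM +2rd +0wr — yes → AL2|MU1|ME0|BR1|rd0|wr2
(5) want 1×MEM +1rd +1wr — FU → AL2|MU1|ME0|BR1|rd0|wr2
(6) want 1×MEM +2rd +0wr — FU → AL2|MU1|ME0|BR1|rd0|wr2
(7) want 1×ALU +2rd +1wr — RD_PORT → AL2|MU1|ME0|BR1|rd0|wr2

reason(slot 7) = RD_PORT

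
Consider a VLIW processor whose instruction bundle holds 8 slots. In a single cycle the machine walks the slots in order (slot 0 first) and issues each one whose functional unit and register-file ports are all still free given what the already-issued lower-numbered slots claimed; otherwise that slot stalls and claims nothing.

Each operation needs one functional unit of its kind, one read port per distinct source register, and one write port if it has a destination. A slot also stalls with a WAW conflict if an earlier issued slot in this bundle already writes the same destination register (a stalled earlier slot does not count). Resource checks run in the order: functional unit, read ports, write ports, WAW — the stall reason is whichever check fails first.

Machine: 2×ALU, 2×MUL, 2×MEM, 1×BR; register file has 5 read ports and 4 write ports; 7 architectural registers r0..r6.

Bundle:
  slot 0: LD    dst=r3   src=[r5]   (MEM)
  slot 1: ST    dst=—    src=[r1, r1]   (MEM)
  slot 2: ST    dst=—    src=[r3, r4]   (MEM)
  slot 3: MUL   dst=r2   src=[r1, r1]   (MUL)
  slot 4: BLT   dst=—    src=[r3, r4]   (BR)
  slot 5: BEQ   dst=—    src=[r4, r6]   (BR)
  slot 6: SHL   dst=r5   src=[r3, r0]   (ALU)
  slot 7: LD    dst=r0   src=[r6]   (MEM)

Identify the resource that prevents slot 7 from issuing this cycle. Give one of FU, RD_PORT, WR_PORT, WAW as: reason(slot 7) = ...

reason(slot 7) = FU

[0] MEM needs rd=1 wr=1: ok; after: ALU=2 MUL=2 MEM=1 BR=1, R=4, W=3
[1] MEM needs rd=1 wr=0: ok; after: ALU=2 MUL=2 MEM=0 BR=1, R=3, W=3
[2] MEM needs rd=2 wr=0: FU; after: ALU=2 MUL=2 MEM=0 BR=1, R=3, W=3
[3] MUL needs rd=1 wr=1: ok; after: ALU=2 MUL=1 MEM=0 BR=1, R=2, W=2
[4] BR needs rd=2 wr=0: ok; after: ALU=2 MUL=1 MEM=0 BR=0, R=0, W=2
[5] BR needs rd=2 wr=0: FU; after: ALU=2 MUL=1 MEM=0 BR=0, R=0, W=2
[6] ALU needs rd=2 wr=1: RD_PORT; after: ALU=2 MUL=1 MEM=0 BR=0, R=0, W=2
[7] MEM needs rd=1 wr=1: FU; after: ALU=2 MUL=1 MEM=0 BR=0, R=0, W=2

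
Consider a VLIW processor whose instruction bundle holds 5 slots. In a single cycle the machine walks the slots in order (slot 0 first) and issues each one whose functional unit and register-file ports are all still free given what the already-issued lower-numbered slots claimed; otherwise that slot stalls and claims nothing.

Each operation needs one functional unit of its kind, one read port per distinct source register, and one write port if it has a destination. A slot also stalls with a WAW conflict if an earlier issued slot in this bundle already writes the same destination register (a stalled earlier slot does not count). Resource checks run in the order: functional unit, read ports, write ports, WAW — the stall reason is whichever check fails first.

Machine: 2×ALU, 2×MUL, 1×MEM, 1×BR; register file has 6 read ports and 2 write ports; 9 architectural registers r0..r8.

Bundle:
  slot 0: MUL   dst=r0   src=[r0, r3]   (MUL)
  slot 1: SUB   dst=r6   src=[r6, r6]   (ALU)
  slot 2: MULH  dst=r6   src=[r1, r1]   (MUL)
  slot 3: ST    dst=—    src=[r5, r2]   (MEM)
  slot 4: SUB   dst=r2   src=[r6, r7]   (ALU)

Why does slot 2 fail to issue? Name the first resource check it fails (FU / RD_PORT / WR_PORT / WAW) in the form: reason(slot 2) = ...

reason(slot 2) = WR_PORT

#0 MUL src=r0,r3 dispatched  <A:2 Mu:1 Ld:1 B:1 rd:4 wr:1>
#1 ALU src=r6,r6 dispatched  <A:1 Mu:1 Ld:1 B:1 rd:3 wr:0>
#2 MUL src=r1,r1 held:WR_PORT  <A:1 Mu:1 Ld:1 B:1 rd:3 wr:0>
#3 MEM src=r5,r2 dispatched  <A:1 Mu:1 Ld:0 B:1 rd:1 wr:0>
#4 ALU src=r6,r7 held:RD_PORT  <A:1 Mu:1 Ld:0 B:1 rd:1 wr:0>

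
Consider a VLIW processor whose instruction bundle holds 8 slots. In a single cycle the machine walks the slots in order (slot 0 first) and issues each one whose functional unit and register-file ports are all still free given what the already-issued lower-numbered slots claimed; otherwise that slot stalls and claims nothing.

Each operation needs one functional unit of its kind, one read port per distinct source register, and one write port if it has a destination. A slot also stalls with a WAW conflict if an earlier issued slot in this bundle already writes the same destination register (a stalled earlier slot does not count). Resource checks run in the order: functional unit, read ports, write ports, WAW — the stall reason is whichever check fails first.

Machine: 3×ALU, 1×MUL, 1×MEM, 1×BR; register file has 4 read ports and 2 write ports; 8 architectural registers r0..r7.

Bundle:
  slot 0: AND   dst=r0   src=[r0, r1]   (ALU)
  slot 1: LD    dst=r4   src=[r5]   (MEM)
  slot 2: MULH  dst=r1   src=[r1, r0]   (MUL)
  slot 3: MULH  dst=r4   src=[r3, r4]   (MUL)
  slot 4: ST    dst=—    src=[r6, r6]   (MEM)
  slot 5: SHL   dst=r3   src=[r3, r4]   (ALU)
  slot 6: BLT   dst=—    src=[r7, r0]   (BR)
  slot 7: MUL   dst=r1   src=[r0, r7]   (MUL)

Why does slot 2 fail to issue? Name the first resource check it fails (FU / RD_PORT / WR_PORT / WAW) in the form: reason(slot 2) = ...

reason(slot 2) = RD_PORT

#0 ALU src=r0,r1 dispatched  <A:2 Mu:1 Ld:1 B:1 rd:2 wr:1>
#1 MEM src=r5 dispatched  <A:2 Mu:1 Ld:0 B:1 rd:1 wr:0>
#2 MUL src=r1,r0 held:RD_PORT  <A:2 Mu:1 Ld:0 B:1 rd:1 wr:0>
#3 MUL src=r3,r4 held:RD_PORT  <A:2 Mu:1 Ld:0 B:1 rd:1 wr:0>
#4 MEM src=r6,r6 held:FU  <A:2 Mu:1 Ld:0 B:1 rd:1 wr:0>
#5 ALU src=r3,r4 held:RD_PORT  <A:2 Mu:1 Ld:0 B:1 rd:1 wr:0>
#6 BR src=r7,r0 held:RD_PORT  <A:2 Mu:1 Ld:0 B:1 rd:1 wr:0>
#7 MUL src=r0,r7 held:RD_PORT  <A:2 Mu:1 Ld:0 B:1 rd:1 wr:0>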